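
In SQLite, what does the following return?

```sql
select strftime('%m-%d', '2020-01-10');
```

01-10

`%m-%d` extracts the month-day: 01-10.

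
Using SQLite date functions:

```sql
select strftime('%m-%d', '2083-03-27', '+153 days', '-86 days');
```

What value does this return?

06-02

First apply '+153 days', '-86 days': 2083-03-27 → 2083-06-02.
`%m-%d` extracts the month-day: 06-02.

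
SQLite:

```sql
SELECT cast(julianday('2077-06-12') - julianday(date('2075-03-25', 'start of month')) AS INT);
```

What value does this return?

834

`start of month` rewinds 2075-03-25 to 2075-03-01.
30 days remain in March 2075 after the 1st (31 − 1).
Full months from April 2075 through May 2077 contribute their day counts.
Then 12 days into June 2077.
Total: 30 + 30 + 31 + 30 + 31 + 31 + 30 + 31 + 30 + 31 + 31 + 29 + 31 + 30 + 31 + 30 + 31 + 31 + 30 + 31 + 30 + 31 + 31 + 28 + 31 + 30 + 31 + 12 = 834.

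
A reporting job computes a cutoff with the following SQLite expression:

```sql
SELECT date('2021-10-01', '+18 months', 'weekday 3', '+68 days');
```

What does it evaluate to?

2023-06-12

Adding +18 months to 2021-10-01 gives 2023-04-01.
`weekday 3` advances to the next Wednesday; 2023-04-01 is a Saturday, so it moves forward to 2023-04-05.
Applying '+68 days' to 2023-04-05: counting 68 days forward gives 2023-06-12.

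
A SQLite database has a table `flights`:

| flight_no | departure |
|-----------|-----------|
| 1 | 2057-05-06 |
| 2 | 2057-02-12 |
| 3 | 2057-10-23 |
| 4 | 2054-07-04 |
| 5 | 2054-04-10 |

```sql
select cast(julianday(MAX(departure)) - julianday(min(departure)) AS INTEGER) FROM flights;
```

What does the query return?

1292

MIN = 2054-04-10, MAX = 2057-10-23.
20 days remain in April 2054 after the 10th (30 − 10).
Full months from May 2054 through September 2057 contribute their day counts.
Then 23 days into October 2057.
Total: 20 + 31 + 30 + 31 + 31 + 30 + 31 + 30 + 31 + 31 + 28 + 31 + 30 + 31 + 30 + 31 + 31 + 30 + 31 + 30 + 31 + 31 + 29 + 31 + 30 + 31 + 30 + 31 + 31 + 30 + 31 + 30 + 31 + 31 + 28 + 31 + 30 + 31 + 30 + 31 + 31 + 30 + 23 = 1292.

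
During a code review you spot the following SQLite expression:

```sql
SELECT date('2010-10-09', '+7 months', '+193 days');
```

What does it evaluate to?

2011-11-18

Adding +7 months to 2010-10-09 gives 2011-05-09.
Applying '+193 days' to 2011-05-09: counting 193 days forward gives 2011-11-18.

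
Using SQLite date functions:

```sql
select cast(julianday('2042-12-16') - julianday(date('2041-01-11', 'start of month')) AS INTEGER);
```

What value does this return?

`start of month` rewinds 2041-01-11 to 2041-01-01.
30 days remain in January 2041 after the 1st (31 − 1).
Full months from February 2041 through November 2042 contribute their day counts.
Then 16 days into December 2042.
Total: 30 + 28 + 31 + 30 + 31 + 30 + 31 + 31 + 30 + 31 + 30 + 31 + 31 + 28 + 31 + 30 + 31 + 30 + 31 + 31 + 30 + 31 + 30 + 16 = 714.

714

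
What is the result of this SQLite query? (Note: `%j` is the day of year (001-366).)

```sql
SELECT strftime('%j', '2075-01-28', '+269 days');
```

297

First apply '+269 days': 2075-01-28 → 2075-10-24.
Day-of-year for 2075-10-24: days since 2075-01-01 inclusive = 297, zero-padded to 297.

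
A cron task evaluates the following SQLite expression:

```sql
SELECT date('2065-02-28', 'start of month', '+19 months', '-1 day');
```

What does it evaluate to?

`start of month` rewinds 2065-02-28 to 2065-02-01.
Adding +19 months to 2065-02-01 gives 2066-09-01.
Going back 1 day from 2066-09-01 reaches 2066-08-31 (last day of August, 31 days).

2066-08-31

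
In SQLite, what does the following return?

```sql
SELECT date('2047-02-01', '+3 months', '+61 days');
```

2047-07-01

Adding +3 months to 2047-02-01 gives 2047-05-01.
Applying '+61 days' to 2047-05-01: counting 61 days forward gives 2047-07-01.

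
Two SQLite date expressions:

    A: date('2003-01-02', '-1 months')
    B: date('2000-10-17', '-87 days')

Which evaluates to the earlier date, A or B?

A = 2002-12-02.
B = 2000-07-22.
B is earlier.

B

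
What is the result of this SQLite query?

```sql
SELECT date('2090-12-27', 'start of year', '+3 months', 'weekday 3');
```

2090-04-05

`start of year` rewinds 2090-12-27 to 2090-01-01.
Adding +3 months to 2090-01-01 gives 2090-04-01.
`weekday 3` advances to the next Wednesday; 2090-04-01 is a Saturday, so it moves forward to 2090-04-05.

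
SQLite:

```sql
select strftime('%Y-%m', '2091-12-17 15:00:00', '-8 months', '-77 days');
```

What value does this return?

First apply '-8 months', '-77 days': 2091-12-17 15:00:00 → 2091-01-30 15:00:00.
`%Y-%m` extracts the year-month: 2091-01.

2091-01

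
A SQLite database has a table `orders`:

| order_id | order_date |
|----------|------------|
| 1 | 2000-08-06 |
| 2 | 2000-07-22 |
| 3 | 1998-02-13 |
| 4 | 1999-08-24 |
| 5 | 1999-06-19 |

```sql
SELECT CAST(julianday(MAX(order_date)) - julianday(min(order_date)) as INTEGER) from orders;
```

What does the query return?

905

MIN = 1998-02-13, MAX = 2000-08-06.
15 days remain in February 1998 after the 13th (28 − 13).
Full months from March 1998 through July 2000 contribute their day counts.
Then 6 days into August 2000.
Total: 15 + 31 + 30 + 31 + 30 + 31 + 31 + 30 + 31 + 30 + 31 + 31 + 28 + 31 + 30 + 31 + 30 + 31 + 31 + 30 + 31 + 30 + 31 + 31 + 29 + 31 + 30 + 31 + 30 + 31 + 6 = 905.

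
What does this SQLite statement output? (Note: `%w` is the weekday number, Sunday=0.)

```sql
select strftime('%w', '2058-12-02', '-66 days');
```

First apply '-66 days': 2058-12-02 → 2058-09-27.
2058-09-27 is a Friday; with Sunday=0 that is 5.

5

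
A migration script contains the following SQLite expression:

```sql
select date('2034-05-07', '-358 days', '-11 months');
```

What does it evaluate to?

2032-06-14

Applying '-358 days' to 2034-05-07: counting 358 days back gives 2033-05-14.
Adding -11 months to 2033-05-14 gives 2032-06-14.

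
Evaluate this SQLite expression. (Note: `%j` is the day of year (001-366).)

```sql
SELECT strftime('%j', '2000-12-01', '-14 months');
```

274

First apply '-14 months': 2000-12-01 → 1999-10-01.
Day-of-year for 1999-10-01: days since 1999-01-01 inclusive = 274, zero-padded to 274.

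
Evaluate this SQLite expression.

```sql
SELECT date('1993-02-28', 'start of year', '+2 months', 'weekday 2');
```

1993-03-02

`start of year` rewinds 1993-02-28 to 1993-01-01.
Adding +2 months to 1993-01-01 gives 1993-03-01.
`weekday 2` advances to the next Tuesday; 1993-03-01 is a Monday, so it moves forward to 1993-03-02.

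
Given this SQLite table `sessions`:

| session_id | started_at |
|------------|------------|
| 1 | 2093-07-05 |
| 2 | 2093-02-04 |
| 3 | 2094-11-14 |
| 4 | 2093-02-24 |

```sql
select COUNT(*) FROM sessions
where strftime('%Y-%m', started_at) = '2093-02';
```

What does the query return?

2

Rows with year-month 2093-02: 2093-02-04, 2093-02-24 → 2.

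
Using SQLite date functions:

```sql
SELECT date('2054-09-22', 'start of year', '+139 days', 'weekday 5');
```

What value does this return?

2054-05-22

`start of year` rewinds 2054-09-22 to 2054-01-01.
Applying '+139 days' to 2054-01-01: counting 139 days forward gives 2054-05-20.
`weekday 5` advances to the next Friday; 2054-05-20 is a Wednesday, so it moves forward to 2054-05-22.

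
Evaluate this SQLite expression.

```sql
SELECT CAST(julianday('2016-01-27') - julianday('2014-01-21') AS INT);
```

10 days remain in January 2014 after the 21st (31 − 21).
Full months from February 2014 through December 2015 contribute their day counts.
Then 27 days into January 2016.
Total: 10 + 28 + 31 + 30 + 31 + 30 + 31 + 31 + 30 + 31 + 30 + 31 + 31 + 28 + 31 + 30 + 31 + 30 + 31 + 31 + 30 + 31 + 30 + 31 + 27 = 736.

736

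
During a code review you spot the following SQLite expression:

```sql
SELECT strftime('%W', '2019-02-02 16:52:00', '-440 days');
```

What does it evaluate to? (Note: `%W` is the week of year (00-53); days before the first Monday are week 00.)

46

First apply '-440 days': 2019-02-02 16:52:00 → 2017-11-19 16:52:00.
2017-11-19 is a Sunday. SQLite's %W counts Mondays since the year started; the result is 46.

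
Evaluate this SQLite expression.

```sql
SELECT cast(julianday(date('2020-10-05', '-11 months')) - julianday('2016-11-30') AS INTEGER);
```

Adding -11 months to 2020-10-05 gives 2019-11-05.
0 days remain in November 2016 after the 30th (30 − 30).
Full months from December 2016 through October 2019 contribute their day counts.
Then 5 days into November 2019.
Total: 0 + 31 + 31 + 28 + 31 + 30 + 31 + 30 + 31 + 31 + 30 + 31 + 30 + 31 + 31 + 28 + 31 + 30 + 31 + 30 + 31 + 31 + 30 + 31 + 30 + 31 + 31 + 28 + 31 + 30 + 31 + 30 + 31 + 31 + 30 + 31 + 5 = 1070.

1070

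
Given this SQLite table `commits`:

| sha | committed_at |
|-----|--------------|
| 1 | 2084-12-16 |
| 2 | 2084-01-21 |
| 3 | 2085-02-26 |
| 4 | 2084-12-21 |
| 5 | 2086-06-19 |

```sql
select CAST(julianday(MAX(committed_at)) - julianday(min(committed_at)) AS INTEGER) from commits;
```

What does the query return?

MIN = 2084-01-21, MAX = 2086-06-19.
10 days remain in January 2084 after the 21st (31 − 21).
Full months from February 2084 through May 2086 contribute their day counts.
Then 19 days into June 2086.
Total: 10 + 29 + 31 + 30 + 31 + 30 + 31 + 31 + 30 + 31 + 30 + 31 + 31 + 28 + 31 + 30 + 31 + 30 + 31 + 31 + 30 + 31 + 30 + 31 + 31 + 28 + 31 + 30 + 31 + 19 = 880.

880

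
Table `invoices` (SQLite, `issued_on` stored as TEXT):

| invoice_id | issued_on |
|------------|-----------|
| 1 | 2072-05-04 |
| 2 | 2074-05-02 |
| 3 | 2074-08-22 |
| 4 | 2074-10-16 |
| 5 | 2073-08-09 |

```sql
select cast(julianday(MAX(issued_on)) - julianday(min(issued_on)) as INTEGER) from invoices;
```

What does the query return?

895

MIN = 2072-05-04, MAX = 2074-10-16.
27 days remain in May 2072 after the 4th (31 − 4).
Full months from June 2072 through September 2074 contribute their day counts.
Then 16 days into October 2074.
Total: 27 + 30 + 31 + 31 + 30 + 31 + 30 + 31 + 31 + 28 + 31 + 30 + 31 + 30 + 31 + 31 + 30 + 31 + 30 + 31 + 31 + 28 + 31 + 30 + 31 + 30 + 31 + 31 + 30 + 16 = 895.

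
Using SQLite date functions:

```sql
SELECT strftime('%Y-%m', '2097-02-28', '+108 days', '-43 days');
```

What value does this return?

2097-05

First apply '+108 days', '-43 days': 2097-02-28 → 2097-05-04.
`%Y-%m` extracts the year-month: 2097-05.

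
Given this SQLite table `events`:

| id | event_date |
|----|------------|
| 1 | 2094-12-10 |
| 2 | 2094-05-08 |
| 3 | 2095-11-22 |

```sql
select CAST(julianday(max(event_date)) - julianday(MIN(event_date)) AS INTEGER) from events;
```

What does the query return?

MIN = 2094-05-08, MAX = 2095-11-22.
23 days remain in May 2094 after the 8th (31 − 8).
Full months from June 2094 through October 2095 contribute their day counts.
Then 22 days into November 2095.
Total: 23 + 30 + 31 + 31 + 30 + 31 + 30 + 31 + 31 + 28 + 31 + 30 + 31 + 30 + 31 + 31 + 30 + 31 + 22 = 563.

563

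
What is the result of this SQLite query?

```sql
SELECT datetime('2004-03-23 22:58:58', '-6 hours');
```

-6 hours from 2004-03-23 22:58:58 is 2004-03-23 16:58:58.

2004-03-23 16:58:58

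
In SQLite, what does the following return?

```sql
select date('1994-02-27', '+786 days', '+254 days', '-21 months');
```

Applying '+786 days' to 1994-02-27: counting 786 days forward gives 1996-04-23.
Applying '+254 days' to 1996-04-23: counting 254 days forward gives 1997-01-02.
Adding -21 months to 1997-01-02 gives 1995-04-02.

1995-04-02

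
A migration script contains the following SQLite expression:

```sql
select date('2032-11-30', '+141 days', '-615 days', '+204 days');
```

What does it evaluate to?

Applying '+141 days' to 2032-11-30: counting 141 days forward gives 2033-04-20.
Applying '-615 days' to 2033-04-20: counting 615 days back gives 2031-08-14.
Applying '+204 days' to 2031-08-14: counting 204 days forward gives 2032-03-05.

2032-03-05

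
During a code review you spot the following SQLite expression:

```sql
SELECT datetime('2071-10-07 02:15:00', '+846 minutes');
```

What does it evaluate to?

846 minutes = 14h 6m; +846 minutes from 2071-10-07 02:15:00 is 2071-10-07 16:21:00.

2071-10-07 16:21:00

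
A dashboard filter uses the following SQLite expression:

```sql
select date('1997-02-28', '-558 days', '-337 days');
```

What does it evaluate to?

1994-09-17

Applying '-558 days' to 1997-02-28: counting 558 days back gives 1995-08-20.
Applying '-337 days' to 1995-08-20: counting 337 days back gives 1994-09-17.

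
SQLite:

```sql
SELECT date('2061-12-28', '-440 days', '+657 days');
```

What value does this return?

2062-08-02

Applying '-440 days' to 2061-12-28: counting 440 days back gives 2060-10-14.
Applying '+657 days' to 2060-10-14: counting 657 days forward gives 2062-08-02.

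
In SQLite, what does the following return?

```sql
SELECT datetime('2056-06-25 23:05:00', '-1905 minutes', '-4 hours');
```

1905 minutes = 31h 45m; -1905 minutes from 2056-06-25 23:05:00 is 2056-06-24 15:20:00 (crosses midnight).
-4 hours from 2056-06-24 15:20:00 is 2056-06-24 11:20:00.

2056-06-24 11:20:00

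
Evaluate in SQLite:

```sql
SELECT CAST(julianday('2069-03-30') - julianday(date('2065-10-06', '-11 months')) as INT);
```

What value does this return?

1605

Adding -11 months to 2065-10-06 gives 2064-11-06.
24 days remain in November 2064 after the 6th (30 − 6).
Full months from December 2064 through February 2069 contribute their day counts.
Then 30 days into March 2069.
Total: 24 + 31 + 31 + 28 + 31 + 30 + 31 + 30 + 31 + 31 + 30 + 31 + 30 + 31 + 31 + 28 + 31 + 30 + 31 + 30 + 31 + 31 + 30 + 31 + 30 + 31 + 31 + 28 + 31 + 30 + 31 + 30 + 31 + 31 + 30 + 31 + 30 + 31 + 31 + 29 + 31 + 30 + 31 + 30 + 31 + 31 + 30 + 31 + 30 + 31 + 31 + 28 + 30 = 1605.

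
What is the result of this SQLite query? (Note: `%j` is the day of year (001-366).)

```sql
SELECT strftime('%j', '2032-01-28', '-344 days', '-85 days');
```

First apply '-344 days', '-85 days': 2032-01-28 → 2030-11-25.
Day-of-year for 2030-11-25: days since 2030-01-01 inclusive = 329, zero-padded to 329.

329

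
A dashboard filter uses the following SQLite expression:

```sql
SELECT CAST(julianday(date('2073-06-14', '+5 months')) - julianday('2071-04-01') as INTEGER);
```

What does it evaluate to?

958

Adding +5 months to 2073-06-14 gives 2073-11-14.
29 days remain in April 2071 after the 1st (30 − 1).
Full months from May 2071 through October 2073 contribute their day counts.
Then 14 days into November 2073.
Total: 29 + 31 + 30 + 31 + 31 + 30 + 31 + 30 + 31 + 31 + 29 + 31 + 30 + 31 + 30 + 31 + 31 + 30 + 31 + 30 + 31 + 31 + 28 + 31 + 30 + 31 + 30 + 31 + 31 + 30 + 31 + 14 = 958.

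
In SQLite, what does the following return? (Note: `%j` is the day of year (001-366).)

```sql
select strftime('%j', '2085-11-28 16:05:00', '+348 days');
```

315

First apply '+348 days': 2085-11-28 16:05:00 → 2086-11-11 16:05:00.
Day-of-year for 2086-11-11: days since 2086-01-01 inclusive = 315, zero-padded to 315.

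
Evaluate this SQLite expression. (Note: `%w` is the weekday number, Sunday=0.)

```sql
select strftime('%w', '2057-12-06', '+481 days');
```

2

First apply '+481 days': 2057-12-06 → 2059-04-01.
2059-04-01 is a Tuesday; with Sunday=0 that is 2.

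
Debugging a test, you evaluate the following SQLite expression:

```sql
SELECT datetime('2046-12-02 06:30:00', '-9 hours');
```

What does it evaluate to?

2046-12-01 21:30:00

-9 hours from 2046-12-02 06:30:00 is 2046-12-01 21:30:00 (crosses midnight).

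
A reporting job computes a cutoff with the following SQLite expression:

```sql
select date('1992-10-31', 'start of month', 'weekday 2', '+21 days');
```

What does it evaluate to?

1992-10-27

`start of month` rewinds 1992-10-31 to 1992-10-01.
`weekday 2` advances to the next Tuesday; 1992-10-01 is a Thursday, so it moves forward to 1992-10-06.
Advancing 21 more days within October lands on 1992-10-27.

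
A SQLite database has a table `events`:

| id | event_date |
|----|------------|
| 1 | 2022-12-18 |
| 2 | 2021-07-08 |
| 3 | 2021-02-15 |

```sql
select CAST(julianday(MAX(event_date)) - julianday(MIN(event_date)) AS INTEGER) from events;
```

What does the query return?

MIN = 2021-02-15, MAX = 2022-12-18.
13 days remain in February 2021 after the 15th (28 − 15).
Full months from March 2021 through November 2022 contribute their day counts.
Then 18 days into December 2022.
Total: 13 + 31 + 30 + 31 + 30 + 31 + 31 + 30 + 31 + 30 + 31 + 31 + 28 + 31 + 30 + 31 + 30 + 31 + 31 + 30 + 31 + 30 + 18 = 671.

671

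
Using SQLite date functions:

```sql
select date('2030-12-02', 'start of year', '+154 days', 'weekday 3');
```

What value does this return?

`start of year` rewinds 2030-12-02 to 2030-01-01.
Applying '+154 days' to 2030-01-01: counting 154 days forward gives 2030-06-04.
`weekday 3` advances to the next Wednesday; 2030-06-04 is a Tuesday, so it moves forward to 2030-06-05.

2030-06-05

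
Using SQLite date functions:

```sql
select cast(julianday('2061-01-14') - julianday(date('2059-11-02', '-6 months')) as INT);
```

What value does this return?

Adding -6 months to 2059-11-02 gives 2059-05-02.
29 days remain in May 2059 after the 2nd (31 − 2).
Full months from June 2059 through December 2060 contribute their day counts.
Then 14 days into January 2061.
Total: 29 + 30 + 31 + 31 + 30 + 31 + 30 + 31 + 31 + 29 + 31 + 30 + 31 + 30 + 31 + 31 + 30 + 31 + 30 + 31 + 14 = 623.

623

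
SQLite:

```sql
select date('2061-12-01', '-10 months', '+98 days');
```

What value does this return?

Adding -10 months to 2061-12-01 gives 2061-02-01.
Applying '+98 days' to 2061-02-01: counting 98 days forward gives 2061-05-10.

2061-05-10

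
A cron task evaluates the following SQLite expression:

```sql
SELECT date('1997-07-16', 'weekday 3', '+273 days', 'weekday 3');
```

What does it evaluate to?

1998-04-15

`weekday 3` advances to the next Wednesday; 1997-07-16 is already a Wednesday, so it stays at 1997-07-16.
Applying '+273 days' to 1997-07-16: counting 273 days forward gives 1998-04-15.
`weekday 3` advances to the next Wednesday; 1998-04-15 is already a Wednesday, so it stays at 1998-04-15.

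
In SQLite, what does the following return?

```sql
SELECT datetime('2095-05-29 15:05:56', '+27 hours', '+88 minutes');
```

2095-05-30 19:33:56

+27 hours from 2095-05-29 15:05:56 is 2095-05-30 18:05:56 (crosses midnight).
88 minutes = 1h 28m; +88 minutes from 2095-05-30 18:05:56 is 2095-05-30 19:33:56.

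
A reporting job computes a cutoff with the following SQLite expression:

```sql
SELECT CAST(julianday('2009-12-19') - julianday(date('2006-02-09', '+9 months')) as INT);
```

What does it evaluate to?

1136

Adding +9 months to 2006-02-09 gives 2006-11-09.
21 days remain in November 2006 after the 9th (30 − 9).
Full months from December 2006 through November 2009 contribute their day counts.
Then 19 days into December 2009.
Total: 21 + 31 + 31 + 28 + 31 + 30 + 31 + 30 + 31 + 31 + 30 + 31 + 30 + 31 + 31 + 29 + 31 + 30 + 31 + 30 + 31 + 31 + 30 + 31 + 30 + 31 + 31 + 28 + 31 + 30 + 31 + 30 + 31 + 31 + 30 + 31 + 30 + 19 = 1136.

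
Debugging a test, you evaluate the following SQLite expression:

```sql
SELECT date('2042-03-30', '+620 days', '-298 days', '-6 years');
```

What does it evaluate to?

Applying '+620 days' to 2042-03-30: counting 620 days forward gives 2043-12-10.
Applying '-298 days' to 2043-12-10: counting 298 days back gives 2043-02-15.
Adding -6 years to 2043-02-15 gives 2037-02-15.

2037-02-15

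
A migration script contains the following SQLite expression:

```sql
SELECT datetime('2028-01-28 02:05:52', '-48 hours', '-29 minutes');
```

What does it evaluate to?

-48 hours from 2028-01-28 02:05:52 is 2028-01-26 02:05:52 (crosses midnight).
-29 minutes from 2028-01-26 02:05:52 is 2028-01-26 01:36:52.

2028-01-26 01:36:52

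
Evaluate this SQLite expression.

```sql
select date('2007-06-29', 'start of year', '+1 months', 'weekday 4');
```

`start of year` rewinds 2007-06-29 to 2007-01-01.
Adding +1 month to 2007-01-01 gives 2007-02-01.
`weekday 4` advances to the next Thursday; 2007-02-01 is already a Thursday, so it stays at 2007-02-01.

2007-02-01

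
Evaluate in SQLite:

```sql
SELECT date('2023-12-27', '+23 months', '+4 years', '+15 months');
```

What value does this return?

Adding +23 months to 2023-12-27 gives 2025-11-27.
Adding +4 years to 2025-11-27 gives 2029-11-27.
Adding +15 months to 2029-11-27 gives 2031-02-27.

2031-02-27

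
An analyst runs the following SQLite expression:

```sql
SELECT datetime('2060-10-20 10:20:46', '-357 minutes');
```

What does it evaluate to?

2060-10-20 04:23:46

357 minutes = 5h 57m; -357 minutes from 2060-10-20 10:20:46 is 2060-10-20 04:23:46.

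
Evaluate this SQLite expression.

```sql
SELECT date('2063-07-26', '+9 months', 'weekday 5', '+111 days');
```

Adding +9 months to 2063-07-26 gives 2064-04-26.
`weekday 5` advances to the next Friday; 2064-04-26 is a Saturday, so it moves forward to 2064-05-02.
Applying '+111 days' to 2064-05-02: counting 111 days forward gives 2064-08-21.

2064-08-21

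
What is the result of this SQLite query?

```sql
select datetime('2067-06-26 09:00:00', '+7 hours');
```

2067-06-26 16:00:00

+7 hours from 2067-06-26 09:00:00 is 2067-06-26 16:00:00.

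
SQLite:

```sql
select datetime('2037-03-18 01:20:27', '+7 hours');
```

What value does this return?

+7 hours from 2037-03-18 01:20:27 is 2037-03-18 08:20:27.

2037-03-18 08:20:27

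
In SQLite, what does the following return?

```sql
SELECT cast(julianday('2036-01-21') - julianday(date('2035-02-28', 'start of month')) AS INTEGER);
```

`start of month` rewinds 2035-02-28 to 2035-02-01.
27 days remain in February 2035 after the 1st (28 − 1).
Full months from March 2035 through December 2035 contribute their day counts.
Then 21 days into January 2036.
Total: 27 + 31 + 30 + 31 + 30 + 31 + 31 + 30 + 31 + 30 + 31 + 21 = 354.

354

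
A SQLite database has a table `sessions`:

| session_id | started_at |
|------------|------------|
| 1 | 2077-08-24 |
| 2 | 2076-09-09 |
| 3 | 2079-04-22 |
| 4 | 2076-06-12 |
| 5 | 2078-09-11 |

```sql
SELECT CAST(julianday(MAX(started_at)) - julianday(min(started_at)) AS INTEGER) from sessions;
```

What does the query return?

1044

MIN = 2076-06-12, MAX = 2079-04-22.
18 days remain in June 2076 after the 12th (30 − 12).
Full months from July 2076 through March 2079 contribute their day counts.
Then 22 days into April 2079.
Total: 18 + 31 + 31 + 30 + 31 + 30 + 31 + 31 + 28 + 31 + 30 + 31 + 30 + 31 + 31 + 30 + 31 + 30 + 31 + 31 + 28 + 31 + 30 + 31 + 30 + 31 + 31 + 30 + 31 + 30 + 31 + 31 + 28 + 31 + 22 = 1044.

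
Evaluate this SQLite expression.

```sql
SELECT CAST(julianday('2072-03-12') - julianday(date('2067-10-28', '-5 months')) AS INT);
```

1750

Adding -5 months to 2067-10-28 gives 2067-05-28.
3 days remain in May 2067 after the 28th (31 − 28).
Full months from June 2067 through February 2072 contribute their day counts.
Then 12 days into March 2072.
Total: 3 + 30 + 31 + 31 + 30 + 31 + 30 + 31 + 31 + 29 + 31 + 30 + 31 + 30 + 31 + 31 + 30 + 31 + 30 + 31 + 31 + 28 + 31 + 30 + 31 + 30 + 31 + 31 + 30 + 31 + 30 + 31 + 31 + 28 + 31 + 30 + 31 + 30 + 31 + 31 + 30 + 31 + 30 + 31 + 31 + 28 + 31 + 30 + 31 + 30 + 31 + 31 + 30 + 31 + 30 + 31 + 31 + 29 + 12 = 1750.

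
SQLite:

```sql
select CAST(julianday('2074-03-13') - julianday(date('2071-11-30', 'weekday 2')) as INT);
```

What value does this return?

833

`weekday 2` advances to the next Tuesday; 2071-11-30 is a Monday, so it moves forward to 2071-12-01.
30 days remain in December 2071 after the 1st (31 − 1).
Full months from January 2072 through February 2074 contribute their day counts.
Then 13 days into March 2074.
Total: 30 + 31 + 29 + 31 + 30 + 31 + 30 + 31 + 31 + 30 + 31 + 30 + 31 + 31 + 28 + 31 + 30 + 31 + 30 + 31 + 31 + 30 + 31 + 30 + 31 + 31 + 28 + 13 = 833.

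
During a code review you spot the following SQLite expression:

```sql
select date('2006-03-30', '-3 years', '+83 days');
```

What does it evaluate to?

Adding -3 years to 2006-03-30 gives 2003-03-30.
Applying '+83 days' to 2003-03-30: counting 83 days forward gives 2003-06-21.

2003-06-21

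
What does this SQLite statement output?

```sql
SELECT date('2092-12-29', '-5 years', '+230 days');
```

2088-08-15

Adding -5 years to 2092-12-29 gives 2087-12-29.
Applying '+230 days' to 2087-12-29: counting 230 days forward gives 2088-08-15.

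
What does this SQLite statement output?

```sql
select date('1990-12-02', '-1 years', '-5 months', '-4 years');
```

1985-07-02

Adding -1 year to 1990-12-02 gives 1989-12-02.
Adding -5 months to 1989-12-02 gives 1989-07-02.
Adding -4 years to 1989-07-02 gives 1985-07-02.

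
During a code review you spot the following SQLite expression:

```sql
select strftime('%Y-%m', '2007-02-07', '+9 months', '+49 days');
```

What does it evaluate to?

2007-12

First apply '+9 months', '+49 days': 2007-02-07 → 2007-12-26.
`%Y-%m` extracts the year-month: 2007-12.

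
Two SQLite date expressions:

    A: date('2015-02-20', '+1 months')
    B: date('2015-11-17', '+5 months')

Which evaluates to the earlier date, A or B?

A = 2015-03-20.
B = 2016-04-17.
A is earlier.

A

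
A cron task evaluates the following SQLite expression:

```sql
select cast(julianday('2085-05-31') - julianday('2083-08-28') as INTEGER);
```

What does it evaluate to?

642

3 days remain in August 2083 after the 28th (31 − 28).
Full months from September 2083 through April 2085 contribute their day counts.
Then 31 days into May 2085.
Total: 3 + 30 + 31 + 30 + 31 + 31 + 29 + 31 + 30 + 31 + 30 + 31 + 31 + 30 + 31 + 30 + 31 + 31 + 28 + 31 + 30 + 31 = 642.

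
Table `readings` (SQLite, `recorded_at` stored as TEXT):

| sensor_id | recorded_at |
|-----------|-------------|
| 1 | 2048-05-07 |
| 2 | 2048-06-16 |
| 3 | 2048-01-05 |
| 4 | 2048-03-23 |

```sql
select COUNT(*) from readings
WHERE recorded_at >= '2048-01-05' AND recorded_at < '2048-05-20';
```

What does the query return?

Rows in [2048-01-05, 2048-05-20): 2048-05-07, 2048-01-05, 2048-03-23 → 3 rows.

3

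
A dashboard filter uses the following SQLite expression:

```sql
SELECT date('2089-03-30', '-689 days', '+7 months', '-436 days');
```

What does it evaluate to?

Applying '-689 days' to 2089-03-30: counting 689 days back gives 2087-05-11.
Adding +7 months to 2087-05-11 gives 2087-12-11.
Applying '-436 days' to 2087-12-11: counting 436 days back gives 2086-10-01.

2086-10-01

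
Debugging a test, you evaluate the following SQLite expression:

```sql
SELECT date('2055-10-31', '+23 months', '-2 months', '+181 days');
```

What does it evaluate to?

2058-01-29

Adding +23 months to 2055-10-31 targets 2057-09-31. September 2057 has only 30 days, so SQLite normalizes the 1-day overflow forward to 2057-10-01.
Adding -2 months to 2057-10-01 gives 2057-08-01.
Applying '+181 days' to 2057-08-01: counting 181 days forward gives 2058-01-29.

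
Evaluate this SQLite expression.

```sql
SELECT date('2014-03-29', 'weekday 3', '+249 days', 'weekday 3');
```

`weekday 3` advances to the next Wednesday; 2014-03-29 is a Saturday, so it moves forward to 2014-04-02.
Applying '+249 days' to 2014-04-02: counting 249 days forward gives 2014-12-07.
`weekday 3` advances to the next Wednesday; 2014-12-07 is a Sunday, so it moves forward to 2014-12-10.

2014-12-10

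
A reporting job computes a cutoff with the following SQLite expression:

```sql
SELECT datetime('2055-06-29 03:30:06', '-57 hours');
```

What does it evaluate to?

2055-06-26 18:30:06

-57 hours from 2055-06-29 03:30:06 is 2055-06-26 18:30:06 (crosses midnight).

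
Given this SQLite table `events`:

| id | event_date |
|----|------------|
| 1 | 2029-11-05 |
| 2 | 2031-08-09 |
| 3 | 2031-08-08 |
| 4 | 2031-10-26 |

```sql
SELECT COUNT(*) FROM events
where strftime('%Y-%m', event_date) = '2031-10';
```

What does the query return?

Rows with year-month 2031-10: 2031-10-26 → 1.

1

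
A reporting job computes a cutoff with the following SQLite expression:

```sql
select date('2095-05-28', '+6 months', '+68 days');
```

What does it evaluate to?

Adding +6 months to 2095-05-28 gives 2095-11-28.
Applying '+68 days' to 2095-11-28: counting 68 days forward gives 2096-02-04.

2096-02-04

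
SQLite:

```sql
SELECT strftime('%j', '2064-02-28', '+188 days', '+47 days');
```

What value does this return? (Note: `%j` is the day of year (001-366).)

294

First apply '+188 days', '+47 days': 2064-02-28 → 2064-10-20.
Day-of-year for 2064-10-20: days since 2064-01-01 inclusive = 294, zero-padded to 294.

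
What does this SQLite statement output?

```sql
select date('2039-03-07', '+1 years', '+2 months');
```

2040-05-07

Adding +1 year to 2039-03-07 gives 2040-03-07.
Adding +2 months to 2040-03-07 gives 2040-05-07.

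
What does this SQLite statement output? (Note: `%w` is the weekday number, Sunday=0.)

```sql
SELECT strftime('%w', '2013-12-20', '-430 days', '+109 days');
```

First apply '-430 days', '+109 days': 2013-12-20 → 2013-02-02.
2013-02-02 is a Saturday; with Sunday=0 that is 6.

6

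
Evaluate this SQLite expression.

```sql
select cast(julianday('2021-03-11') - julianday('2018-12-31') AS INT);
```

0 days remain in December 2018 after the 31st (31 − 31).
Full months from January 2019 through February 2021 contribute their day counts.
Then 11 days into March 2021.
Total: 0 + 31 + 28 + 31 + 30 + 31 + 30 + 31 + 31 + 30 + 31 + 30 + 31 + 31 + 29 + 31 + 30 + 31 + 30 + 31 + 31 + 30 + 31 + 30 + 31 + 31 + 28 + 11 = 801.

801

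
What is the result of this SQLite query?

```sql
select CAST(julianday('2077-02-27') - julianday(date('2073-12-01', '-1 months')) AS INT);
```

Adding -1 month to 2073-12-01 gives 2073-11-01.
29 days remain in November 2073 after the 1st (30 − 1).
Full months from December 2073 through January 2077 contribute their day counts.
Then 27 days into February 2077.
Total: 29 + 31 + 31 + 28 + 31 + 30 + 31 + 30 + 31 + 31 + 30 + 31 + 30 + 31 + 31 + 28 + 31 + 30 + 31 + 30 + 31 + 31 + 30 + 31 + 30 + 31 + 31 + 29 + 31 + 30 + 31 + 30 + 31 + 31 + 30 + 31 + 30 + 31 + 31 + 27 = 1214.

1214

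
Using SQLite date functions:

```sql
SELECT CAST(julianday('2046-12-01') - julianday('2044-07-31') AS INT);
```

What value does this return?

853

0 days remain in July 2044 after the 31st (31 − 31).
Full months from August 2044 through November 2046 contribute their day counts.
Then 1 day into December 2046.
Total: 0 + 31 + 30 + 31 + 30 + 31 + 31 + 28 + 31 + 30 + 31 + 30 + 31 + 31 + 30 + 31 + 30 + 31 + 31 + 28 + 31 + 30 + 31 + 30 + 31 + 31 + 30 + 31 + 30 + 1 = 853.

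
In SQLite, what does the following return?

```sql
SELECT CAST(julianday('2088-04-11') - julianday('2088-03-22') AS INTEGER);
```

9 days remain in March 2088 after the 22nd (31 − 22).
Then 11 days into April 2088.
Total: 9 + 11 = 20.

20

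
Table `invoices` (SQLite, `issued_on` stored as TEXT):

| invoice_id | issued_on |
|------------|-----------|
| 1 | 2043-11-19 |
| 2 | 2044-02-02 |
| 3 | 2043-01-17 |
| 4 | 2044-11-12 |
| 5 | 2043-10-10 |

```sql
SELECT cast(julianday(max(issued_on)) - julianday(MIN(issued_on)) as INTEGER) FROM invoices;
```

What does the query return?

665

MIN = 2043-01-17, MAX = 2044-11-12.
14 days remain in January 2043 after the 17th (31 − 17).
Full months from February 2043 through October 2044 contribute their day counts.
Then 12 days into November 2044.
Total: 14 + 28 + 31 + 30 + 31 + 30 + 31 + 31 + 30 + 31 + 30 + 31 + 31 + 29 + 31 + 30 + 31 + 30 + 31 + 31 + 30 + 31 + 12 = 665.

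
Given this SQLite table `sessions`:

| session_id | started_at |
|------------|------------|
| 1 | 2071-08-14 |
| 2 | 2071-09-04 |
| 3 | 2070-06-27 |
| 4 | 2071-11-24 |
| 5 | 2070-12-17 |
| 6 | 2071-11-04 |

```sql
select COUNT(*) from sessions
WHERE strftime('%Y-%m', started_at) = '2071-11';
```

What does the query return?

Rows with year-month 2071-11: 2071-11-24, 2071-11-04 → 2.

2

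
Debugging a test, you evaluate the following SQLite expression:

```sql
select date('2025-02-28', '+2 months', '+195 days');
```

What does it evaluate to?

2025-11-09

Adding +2 months to 2025-02-28 gives 2025-04-28.
Applying '+195 days' to 2025-04-28: counting 195 days forward gives 2025-11-09.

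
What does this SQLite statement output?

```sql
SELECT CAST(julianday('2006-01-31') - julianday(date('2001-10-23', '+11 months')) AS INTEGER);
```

1226

Adding +11 months to 2001-10-23 gives 2002-09-23.
7 days remain in September 2002 after the 23rd (30 − 23).
Full months from October 2002 through December 2005 contribute their day counts.
Then 31 days into January 2006.
Total: 7 + 31 + 30 + 31 + 31 + 28 + 31 + 30 + 31 + 30 + 31 + 31 + 30 + 31 + 30 + 31 + 31 + 29 + 31 + 30 + 31 + 30 + 31 + 31 + 30 + 31 + 30 + 31 + 31 + 28 + 31 + 30 + 31 + 30 + 31 + 31 + 30 + 31 + 30 + 31 + 31 = 1226.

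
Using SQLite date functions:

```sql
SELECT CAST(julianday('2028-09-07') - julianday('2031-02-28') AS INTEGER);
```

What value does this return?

23 days remain in September 2028 after the 7th (30 − 7).
Full months from October 2028 through January 2031 contribute their day counts.
Then 28 days into February 2031.
Total: 23 + 31 + 30 + 31 + 31 + 28 + 31 + 30 + 31 + 30 + 31 + 31 + 30 + 31 + 30 + 31 + 31 + 28 + 31 + 30 + 31 + 30 + 31 + 31 + 30 + 31 + 30 + 31 + 31 + 28 = 904.
The subtraction is earlier − later, so the result is −904 → -904.

-904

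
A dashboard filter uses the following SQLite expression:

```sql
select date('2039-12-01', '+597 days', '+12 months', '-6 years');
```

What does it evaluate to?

Applying '+597 days' to 2039-12-01: counting 597 days forward gives 2041-07-20.
Adding +12 months to 2041-07-20 gives 2042-07-20.
Adding -6 years to 2042-07-20 gives 2036-07-20.

2036-07-20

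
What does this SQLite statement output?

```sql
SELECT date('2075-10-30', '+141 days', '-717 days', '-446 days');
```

2073-01-11

Applying '+141 days' to 2075-10-30: counting 141 days forward gives 2076-03-19.
Applying '-717 days' to 2076-03-19: counting 717 days back gives 2074-04-02.
Applying '-446 days' to 2074-04-02: counting 446 days back gives 2073-01-11.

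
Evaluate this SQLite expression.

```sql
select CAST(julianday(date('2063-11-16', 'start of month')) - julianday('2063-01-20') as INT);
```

`start of month` rewinds 2063-11-16 to 2063-11-01.
11 days remain in January 2063 after the 20th (31 − 20).
Full months from February 2063 through October 2063 contribute their day counts.
Then 1 day into November 2063.
Total: 11 + 28 + 31 + 30 + 31 + 30 + 31 + 31 + 30 + 31 + 1 = 285.

285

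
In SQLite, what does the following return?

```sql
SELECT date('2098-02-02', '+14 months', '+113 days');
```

2099-07-24

Adding +14 months to 2098-02-02 gives 2099-04-02.
Applying '+113 days' to 2099-04-02: counting 113 days forward gives 2099-07-24.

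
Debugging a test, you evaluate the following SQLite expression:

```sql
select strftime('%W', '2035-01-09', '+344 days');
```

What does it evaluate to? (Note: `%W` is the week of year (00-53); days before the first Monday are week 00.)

First apply '+344 days': 2035-01-09 → 2035-12-19.
2035-12-19 is a Wednesday. SQLite's %W counts Mondays since the year started; the result is 51.

51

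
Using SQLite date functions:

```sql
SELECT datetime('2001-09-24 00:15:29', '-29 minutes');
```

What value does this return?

-29 minutes from 2001-09-24 00:15:29 is 2001-09-23 23:46:29.

2001-09-23 23:46:29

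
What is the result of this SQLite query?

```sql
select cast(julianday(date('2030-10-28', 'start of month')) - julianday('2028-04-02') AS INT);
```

`start of month` rewinds 2030-10-28 to 2030-10-01.
28 days remain in April 2028 after the 2nd (30 − 2).
Full months from May 2028 through September 2030 contribute their day counts.
Then 1 day into October 2030.
Total: 28 + 31 + 30 + 31 + 31 + 30 + 31 + 30 + 31 + 31 + 28 + 31 + 30 + 31 + 30 + 31 + 31 + 30 + 31 + 30 + 31 + 31 + 28 + 31 + 30 + 31 + 30 + 31 + 31 + 30 + 1 = 912.

912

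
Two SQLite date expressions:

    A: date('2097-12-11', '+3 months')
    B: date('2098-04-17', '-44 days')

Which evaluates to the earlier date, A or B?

B

A = 2098-03-11.
B = 2098-03-04.
B is earlier.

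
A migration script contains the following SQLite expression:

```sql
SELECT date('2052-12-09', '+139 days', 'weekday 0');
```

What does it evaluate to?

2053-04-27

Applying '+139 days' to 2052-12-09: counting 139 days forward gives 2053-04-27.
`weekday 0` advances to the next Sunday; 2053-04-27 is already a Sunday, so it stays at 2053-04-27.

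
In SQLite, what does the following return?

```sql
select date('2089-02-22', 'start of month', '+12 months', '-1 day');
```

2090-01-31

`start of month` rewinds 2089-02-22 to 2089-02-01.
Adding +12 months to 2089-02-01 gives 2090-02-01.
Going back 1 day from 2090-02-01 reaches 2090-01-31 (last day of January, 31 days).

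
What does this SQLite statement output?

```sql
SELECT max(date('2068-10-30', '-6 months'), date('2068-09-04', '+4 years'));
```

2072-09-04

date('2068-10-30', '-6 months') → 2068-04-30.
date('2068-09-04', '+4 years') → 2072-09-04.
Later of the two is 2072-09-04.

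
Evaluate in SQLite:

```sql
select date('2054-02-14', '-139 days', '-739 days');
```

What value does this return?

Applying '-139 days' to 2054-02-14: counting 139 days back gives 2053-09-28.
Applying '-739 days' to 2053-09-28: counting 739 days back gives 2051-09-20.

2051-09-20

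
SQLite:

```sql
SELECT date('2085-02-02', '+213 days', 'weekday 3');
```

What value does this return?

Applying '+213 days' to 2085-02-02: counting 213 days forward gives 2085-09-03.
`weekday 3` advances to the next Wednesday; 2085-09-03 is a Monday, so it moves forward to 2085-09-05.

2085-09-05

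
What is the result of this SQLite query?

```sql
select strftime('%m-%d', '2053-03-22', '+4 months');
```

First apply '+4 months': 2053-03-22 → 2053-07-22.
`%m-%d` extracts the month-day: 07-22.

07-22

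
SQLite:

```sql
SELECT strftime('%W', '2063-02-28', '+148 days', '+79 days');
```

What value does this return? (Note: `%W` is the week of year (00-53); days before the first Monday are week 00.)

First apply '+148 days', '+79 days': 2063-02-28 → 2063-10-13.
2063-10-13 is a Saturday. SQLite's %W counts Mondays since the year started; the result is 41.

41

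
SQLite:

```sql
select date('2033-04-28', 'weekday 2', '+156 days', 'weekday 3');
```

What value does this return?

`weekday 2` advances to the next Tuesday; 2033-04-28 is a Thursday, so it moves forward to 2033-05-03.
Applying '+156 days' to 2033-05-03: counting 156 days forward gives 2033-10-06.
`weekday 3` advances to the next Wednesday; 2033-10-06 is a Thursday, so it moves forward to 2033-10-12.

2033-10-12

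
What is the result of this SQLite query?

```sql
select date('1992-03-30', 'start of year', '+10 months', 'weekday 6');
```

`start of year` rewinds 1992-03-30 to 1992-01-01.
Adding +10 months to 1992-01-01 gives 1992-11-01.
`weekday 6` advances to the next Saturday; 1992-11-01 is a Sunday, so it moves forward to 1992-11-07.

1992-11-07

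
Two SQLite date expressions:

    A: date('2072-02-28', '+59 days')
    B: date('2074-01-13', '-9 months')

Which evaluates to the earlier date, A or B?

A

A = 2072-04-27.
B = 2073-04-13.
A is earlier.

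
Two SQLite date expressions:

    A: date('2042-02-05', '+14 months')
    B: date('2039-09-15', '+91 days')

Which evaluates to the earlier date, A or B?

A = 2043-04-05.
B = 2039-12-15.
B is earlier.

B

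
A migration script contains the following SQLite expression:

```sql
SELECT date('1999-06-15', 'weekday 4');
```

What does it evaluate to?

`weekday 4` advances to the next Thursday; 1999-06-15 is a Tuesday, so it moves forward to 1999-06-17.

1999-06-17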